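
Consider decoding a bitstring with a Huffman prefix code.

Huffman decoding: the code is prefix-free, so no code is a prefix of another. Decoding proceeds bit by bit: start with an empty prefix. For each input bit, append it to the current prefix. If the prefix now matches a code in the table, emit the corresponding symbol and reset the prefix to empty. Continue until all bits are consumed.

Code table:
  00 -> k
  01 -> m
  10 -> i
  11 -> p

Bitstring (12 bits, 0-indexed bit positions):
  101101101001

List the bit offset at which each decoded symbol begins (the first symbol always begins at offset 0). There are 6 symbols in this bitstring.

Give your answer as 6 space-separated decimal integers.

Bit 0: prefix='1' (no match yet)
Bit 1: prefix='10' -> emit 'i', reset
Bit 2: prefix='1' (no match yet)
Bit 3: prefix='11' -> emit 'p', reset
Bit 4: prefix='0' (no match yet)
Bit 5: prefix='01' -> emit 'm', reset
Bit 6: prefix='1' (no match yet)
Bit 7: prefix='10' -> emit 'i', reset
Bit 8: prefix='1' (no match yet)
Bit 9: prefix='10' -> emit 'i', reset
Bit 10: prefix='0' (no match yet)
Bit 11: prefix='01' -> emit 'm', reset

Answer: 0 2 4 6 8 10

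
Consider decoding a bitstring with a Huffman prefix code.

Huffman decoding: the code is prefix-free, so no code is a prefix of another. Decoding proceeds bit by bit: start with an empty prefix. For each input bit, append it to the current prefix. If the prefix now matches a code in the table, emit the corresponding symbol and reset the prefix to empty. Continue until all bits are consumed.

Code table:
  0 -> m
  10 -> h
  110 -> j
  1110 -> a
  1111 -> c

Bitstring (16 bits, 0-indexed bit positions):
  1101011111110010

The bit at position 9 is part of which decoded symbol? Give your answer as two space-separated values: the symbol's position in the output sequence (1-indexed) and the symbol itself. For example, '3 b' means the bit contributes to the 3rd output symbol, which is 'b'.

Bit 0: prefix='1' (no match yet)
Bit 1: prefix='11' (no match yet)
Bit 2: prefix='110' -> emit 'j', reset
Bit 3: prefix='1' (no match yet)
Bit 4: prefix='10' -> emit 'h', reset
Bit 5: prefix='1' (no match yet)
Bit 6: prefix='11' (no match yet)
Bit 7: prefix='111' (no match yet)
Bit 8: prefix='1111' -> emit 'c', reset
Bit 9: prefix='1' (no match yet)
Bit 10: prefix='11' (no match yet)
Bit 11: prefix='111' (no match yet)
Bit 12: prefix='1110' -> emit 'a', reset
Bit 13: prefix='0' -> emit 'm', reset

Answer: 4 a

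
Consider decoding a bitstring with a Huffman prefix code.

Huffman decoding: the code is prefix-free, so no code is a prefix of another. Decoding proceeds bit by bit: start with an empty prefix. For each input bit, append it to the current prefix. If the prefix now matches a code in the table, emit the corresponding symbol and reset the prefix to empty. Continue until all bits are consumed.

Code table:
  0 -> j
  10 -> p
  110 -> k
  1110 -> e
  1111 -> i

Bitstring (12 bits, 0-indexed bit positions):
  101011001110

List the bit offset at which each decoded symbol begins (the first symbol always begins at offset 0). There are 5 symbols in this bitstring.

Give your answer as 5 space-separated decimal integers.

Bit 0: prefix='1' (no match yet)
Bit 1: prefix='10' -> emit 'p', reset
Bit 2: prefix='1' (no match yet)
Bit 3: prefix='10' -> emit 'p', reset
Bit 4: prefix='1' (no match yet)
Bit 5: prefix='11' (no match yet)
Bit 6: prefix='110' -> emit 'k', reset
Bit 7: prefix='0' -> emit 'j', reset
Bit 8: prefix='1' (no match yet)
Bit 9: prefix='11' (no match yet)
Bit 10: prefix='111' (no match yet)
Bit 11: prefix='1110' -> emit 'e', reset

Answer: 0 2 4 7 8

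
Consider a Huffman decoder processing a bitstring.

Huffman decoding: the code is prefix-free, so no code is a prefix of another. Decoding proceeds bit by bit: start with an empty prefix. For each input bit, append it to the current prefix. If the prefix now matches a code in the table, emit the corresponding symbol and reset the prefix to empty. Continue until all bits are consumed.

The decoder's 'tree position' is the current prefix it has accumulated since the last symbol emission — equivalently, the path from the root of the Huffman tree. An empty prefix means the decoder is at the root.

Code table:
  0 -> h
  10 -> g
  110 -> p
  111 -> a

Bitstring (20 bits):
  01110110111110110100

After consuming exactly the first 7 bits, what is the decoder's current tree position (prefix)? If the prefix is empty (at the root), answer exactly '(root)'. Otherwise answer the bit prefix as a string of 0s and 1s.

Answer: 11

Derivation:
Bit 0: prefix='0' -> emit 'h', reset
Bit 1: prefix='1' (no match yet)
Bit 2: prefix='11' (no match yet)
Bit 3: prefix='111' -> emit 'a', reset
Bit 4: prefix='0' -> emit 'h', reset
Bit 5: prefix='1' (no match yet)
Bit 6: prefix='11' (no match yet)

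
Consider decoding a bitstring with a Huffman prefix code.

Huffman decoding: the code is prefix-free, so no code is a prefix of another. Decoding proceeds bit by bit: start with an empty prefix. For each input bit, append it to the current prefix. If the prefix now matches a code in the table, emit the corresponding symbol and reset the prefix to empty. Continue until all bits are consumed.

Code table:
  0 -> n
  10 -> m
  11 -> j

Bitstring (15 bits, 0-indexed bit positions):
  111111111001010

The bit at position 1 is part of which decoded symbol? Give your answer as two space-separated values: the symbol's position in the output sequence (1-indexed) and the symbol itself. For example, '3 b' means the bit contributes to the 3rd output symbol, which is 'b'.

Bit 0: prefix='1' (no match yet)
Bit 1: prefix='11' -> emit 'j', reset
Bit 2: prefix='1' (no match yet)
Bit 3: prefix='11' -> emit 'j', reset
Bit 4: prefix='1' (no match yet)
Bit 5: prefix='11' -> emit 'j', reset

Answer: 1 j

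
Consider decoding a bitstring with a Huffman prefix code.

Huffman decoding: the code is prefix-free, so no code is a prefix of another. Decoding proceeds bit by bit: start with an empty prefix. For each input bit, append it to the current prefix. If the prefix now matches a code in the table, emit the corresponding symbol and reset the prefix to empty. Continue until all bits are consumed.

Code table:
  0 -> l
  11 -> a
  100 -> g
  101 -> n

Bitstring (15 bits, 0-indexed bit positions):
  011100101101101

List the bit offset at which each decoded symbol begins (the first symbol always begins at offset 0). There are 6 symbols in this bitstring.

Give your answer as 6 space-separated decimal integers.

Answer: 0 1 3 6 9 12

Derivation:
Bit 0: prefix='0' -> emit 'l', reset
Bit 1: prefix='1' (no match yet)
Bit 2: prefix='11' -> emit 'a', reset
Bit 3: prefix='1' (no match yet)
Bit 4: prefix='10' (no match yet)
Bit 5: prefix='100' -> emit 'g', reset
Bit 6: prefix='1' (no match yet)
Bit 7: prefix='10' (no match yet)
Bit 8: prefix='101' -> emit 'n', reset
Bit 9: prefix='1' (no match yet)
Bit 10: prefix='10' (no match yet)
Bit 11: prefix='101' -> emit 'n', reset
Bit 12: prefix='1' (no match yet)
Bit 13: prefix='10' (no match yet)
Bit 14: prefix='101' -> emit 'n', reset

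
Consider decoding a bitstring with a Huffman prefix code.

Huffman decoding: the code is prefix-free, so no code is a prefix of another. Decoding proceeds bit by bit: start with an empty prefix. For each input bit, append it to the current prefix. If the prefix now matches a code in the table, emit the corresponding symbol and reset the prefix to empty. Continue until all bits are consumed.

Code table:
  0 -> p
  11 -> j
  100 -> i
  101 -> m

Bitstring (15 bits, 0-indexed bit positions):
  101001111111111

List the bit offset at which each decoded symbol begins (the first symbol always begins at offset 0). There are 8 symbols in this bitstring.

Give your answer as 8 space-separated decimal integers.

Answer: 0 3 4 5 7 9 11 13

Derivation:
Bit 0: prefix='1' (no match yet)
Bit 1: prefix='10' (no match yet)
Bit 2: prefix='101' -> emit 'm', reset
Bit 3: prefix='0' -> emit 'p', reset
Bit 4: prefix='0' -> emit 'p', reset
Bit 5: prefix='1' (no match yet)
Bit 6: prefix='11' -> emit 'j', reset
Bit 7: prefix='1' (no match yet)
Bit 8: prefix='11' -> emit 'j', reset
Bit 9: prefix='1' (no match yet)
Bit 10: prefix='11' -> emit 'j', reset
Bit 11: prefix='1' (no match yet)
Bit 12: prefix='11' -> emit 'j', reset
Bit 13: prefix='1' (no match yet)
Bit 14: prefix='11' -> emit 'j', reset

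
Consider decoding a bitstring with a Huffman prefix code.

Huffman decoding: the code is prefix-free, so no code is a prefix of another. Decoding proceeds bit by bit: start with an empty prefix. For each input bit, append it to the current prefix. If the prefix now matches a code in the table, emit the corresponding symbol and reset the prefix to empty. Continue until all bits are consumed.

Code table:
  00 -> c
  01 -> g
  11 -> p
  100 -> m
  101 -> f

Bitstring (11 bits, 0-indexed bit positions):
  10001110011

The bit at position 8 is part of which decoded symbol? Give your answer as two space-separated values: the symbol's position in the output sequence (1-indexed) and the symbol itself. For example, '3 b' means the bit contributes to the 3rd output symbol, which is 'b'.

Answer: 4 c

Derivation:
Bit 0: prefix='1' (no match yet)
Bit 1: prefix='10' (no match yet)
Bit 2: prefix='100' -> emit 'm', reset
Bit 3: prefix='0' (no match yet)
Bit 4: prefix='01' -> emit 'g', reset
Bit 5: prefix='1' (no match yet)
Bit 6: prefix='11' -> emit 'p', reset
Bit 7: prefix='0' (no match yet)
Bit 8: prefix='00' -> emit 'c', reset
Bit 9: prefix='1' (no match yet)
Bit 10: prefix='11' -> emit 'p', reset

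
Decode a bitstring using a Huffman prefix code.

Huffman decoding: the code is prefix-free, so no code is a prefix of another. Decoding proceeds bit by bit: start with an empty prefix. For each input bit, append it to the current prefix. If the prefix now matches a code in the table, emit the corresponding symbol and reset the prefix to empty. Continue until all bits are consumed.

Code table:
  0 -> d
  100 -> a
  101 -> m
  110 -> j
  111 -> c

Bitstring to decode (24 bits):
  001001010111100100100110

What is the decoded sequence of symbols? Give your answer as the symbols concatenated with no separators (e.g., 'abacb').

Answer: ddamdcaaaj

Derivation:
Bit 0: prefix='0' -> emit 'd', reset
Bit 1: prefix='0' -> emit 'd', reset
Bit 2: prefix='1' (no match yet)
Bit 3: prefix='10' (no match yet)
Bit 4: prefix='100' -> emit 'a', reset
Bit 5: prefix='1' (no match yet)
Bit 6: prefix='10' (no match yet)
Bit 7: prefix='101' -> emit 'm', reset
Bit 8: prefix='0' -> emit 'd', reset
Bit 9: prefix='1' (no match yet)
Bit 10: prefix='11' (no match yet)
Bit 11: prefix='111' -> emit 'c', reset
Bit 12: prefix='1' (no match yet)
Bit 13: prefix='10' (no match yet)
Bit 14: prefix='100' -> emit 'a', reset
Bit 15: prefix='1' (no match yet)
Bit 16: prefix='10' (no match yet)
Bit 17: prefix='100' -> emit 'a', reset
Bit 18: prefix='1' (no match yet)
Bit 19: prefix='10' (no match yet)
Bit 20: prefix='100' -> emit 'a', reset
Bit 21: prefix='1' (no match yet)
Bit 22: prefix='11' (no match yet)
Bit 23: prefix='110' -> emit 'j', reset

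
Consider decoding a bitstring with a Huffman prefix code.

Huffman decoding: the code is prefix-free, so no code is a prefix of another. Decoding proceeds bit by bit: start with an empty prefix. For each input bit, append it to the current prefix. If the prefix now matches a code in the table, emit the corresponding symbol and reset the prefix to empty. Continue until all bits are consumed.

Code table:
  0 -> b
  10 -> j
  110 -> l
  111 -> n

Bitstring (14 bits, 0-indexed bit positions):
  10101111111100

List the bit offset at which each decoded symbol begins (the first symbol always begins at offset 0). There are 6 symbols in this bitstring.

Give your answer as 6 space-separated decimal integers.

Bit 0: prefix='1' (no match yet)
Bit 1: prefix='10' -> emit 'j', reset
Bit 2: prefix='1' (no match yet)
Bit 3: prefix='10' -> emit 'j', reset
Bit 4: prefix='1' (no match yet)
Bit 5: prefix='11' (no match yet)
Bit 6: prefix='111' -> emit 'n', reset
Bit 7: prefix='1' (no match yet)
Bit 8: prefix='11' (no match yet)
Bit 9: prefix='111' -> emit 'n', reset
Bit 10: prefix='1' (no match yet)
Bit 11: prefix='11' (no match yet)
Bit 12: prefix='110' -> emit 'l', reset
Bit 13: prefix='0' -> emit 'b', reset

Answer: 0 2 4 7 10 13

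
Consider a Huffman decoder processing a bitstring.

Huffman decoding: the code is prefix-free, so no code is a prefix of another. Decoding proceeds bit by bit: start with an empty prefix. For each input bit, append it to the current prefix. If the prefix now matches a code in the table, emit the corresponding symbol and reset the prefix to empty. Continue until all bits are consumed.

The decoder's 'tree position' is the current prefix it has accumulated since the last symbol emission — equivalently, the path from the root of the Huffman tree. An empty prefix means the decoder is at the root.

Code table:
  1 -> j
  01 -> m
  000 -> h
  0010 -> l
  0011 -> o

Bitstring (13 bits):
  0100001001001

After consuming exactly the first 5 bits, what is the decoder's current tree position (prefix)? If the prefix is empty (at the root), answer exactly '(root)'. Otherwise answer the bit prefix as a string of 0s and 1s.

Bit 0: prefix='0' (no match yet)
Bit 1: prefix='01' -> emit 'm', reset
Bit 2: prefix='0' (no match yet)
Bit 3: prefix='00' (no match yet)
Bit 4: prefix='000' -> emit 'h', reset

Answer: (root)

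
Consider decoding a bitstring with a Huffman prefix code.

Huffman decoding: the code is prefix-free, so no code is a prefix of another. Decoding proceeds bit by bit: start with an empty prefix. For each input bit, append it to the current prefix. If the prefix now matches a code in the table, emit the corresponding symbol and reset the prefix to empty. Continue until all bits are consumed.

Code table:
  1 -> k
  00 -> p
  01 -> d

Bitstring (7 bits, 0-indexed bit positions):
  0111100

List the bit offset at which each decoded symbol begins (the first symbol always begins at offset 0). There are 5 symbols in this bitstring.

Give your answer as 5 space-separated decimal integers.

Answer: 0 2 3 4 5

Derivation:
Bit 0: prefix='0' (no match yet)
Bit 1: prefix='01' -> emit 'd', reset
Bit 2: prefix='1' -> emit 'k', reset
Bit 3: prefix='1' -> emit 'k', reset
Bit 4: prefix='1' -> emit 'k', reset
Bit 5: prefix='0' (no match yet)
Bit 6: prefix='00' -> emit 'p', reset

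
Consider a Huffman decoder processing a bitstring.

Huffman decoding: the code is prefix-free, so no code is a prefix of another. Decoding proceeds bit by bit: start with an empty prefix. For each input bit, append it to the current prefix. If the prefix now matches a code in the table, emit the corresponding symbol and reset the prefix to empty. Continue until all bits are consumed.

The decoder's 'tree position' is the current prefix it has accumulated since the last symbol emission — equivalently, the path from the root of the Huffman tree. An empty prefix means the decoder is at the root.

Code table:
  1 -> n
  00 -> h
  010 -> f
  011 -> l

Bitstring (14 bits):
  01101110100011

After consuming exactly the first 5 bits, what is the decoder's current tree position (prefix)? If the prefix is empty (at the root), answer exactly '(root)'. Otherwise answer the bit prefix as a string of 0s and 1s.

Bit 0: prefix='0' (no match yet)
Bit 1: prefix='01' (no match yet)
Bit 2: prefix='011' -> emit 'l', reset
Bit 3: prefix='0' (no match yet)
Bit 4: prefix='01' (no match yet)

Answer: 01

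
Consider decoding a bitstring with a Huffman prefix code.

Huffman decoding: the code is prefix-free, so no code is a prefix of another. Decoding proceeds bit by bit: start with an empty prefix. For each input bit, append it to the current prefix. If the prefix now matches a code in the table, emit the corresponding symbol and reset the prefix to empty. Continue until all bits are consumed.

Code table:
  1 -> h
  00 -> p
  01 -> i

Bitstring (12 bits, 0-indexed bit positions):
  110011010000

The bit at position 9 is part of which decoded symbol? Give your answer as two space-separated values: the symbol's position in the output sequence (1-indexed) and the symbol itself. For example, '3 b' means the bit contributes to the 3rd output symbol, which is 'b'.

Bit 0: prefix='1' -> emit 'h', reset
Bit 1: prefix='1' -> emit 'h', reset
Bit 2: prefix='0' (no match yet)
Bit 3: prefix='00' -> emit 'p', reset
Bit 4: prefix='1' -> emit 'h', reset
Bit 5: prefix='1' -> emit 'h', reset
Bit 6: prefix='0' (no match yet)
Bit 7: prefix='01' -> emit 'i', reset
Bit 8: prefix='0' (no match yet)
Bit 9: prefix='00' -> emit 'p', reset
Bit 10: prefix='0' (no match yet)
Bit 11: prefix='00' -> emit 'p', reset

Answer: 7 p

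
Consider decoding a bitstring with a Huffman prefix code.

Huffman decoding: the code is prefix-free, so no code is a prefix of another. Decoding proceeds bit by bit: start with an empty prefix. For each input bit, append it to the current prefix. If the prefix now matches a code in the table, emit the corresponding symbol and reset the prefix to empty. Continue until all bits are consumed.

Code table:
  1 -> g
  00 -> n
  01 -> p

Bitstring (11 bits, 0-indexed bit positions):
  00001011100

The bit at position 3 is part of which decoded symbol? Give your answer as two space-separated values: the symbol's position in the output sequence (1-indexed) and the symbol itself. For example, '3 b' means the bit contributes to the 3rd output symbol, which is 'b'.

Answer: 2 n

Derivation:
Bit 0: prefix='0' (no match yet)
Bit 1: prefix='00' -> emit 'n', reset
Bit 2: prefix='0' (no match yet)
Bit 3: prefix='00' -> emit 'n', reset
Bit 4: prefix='1' -> emit 'g', reset
Bit 5: prefix='0' (no match yet)
Bit 6: prefix='01' -> emit 'p', reset
Bit 7: prefix='1' -> emit 'g', reset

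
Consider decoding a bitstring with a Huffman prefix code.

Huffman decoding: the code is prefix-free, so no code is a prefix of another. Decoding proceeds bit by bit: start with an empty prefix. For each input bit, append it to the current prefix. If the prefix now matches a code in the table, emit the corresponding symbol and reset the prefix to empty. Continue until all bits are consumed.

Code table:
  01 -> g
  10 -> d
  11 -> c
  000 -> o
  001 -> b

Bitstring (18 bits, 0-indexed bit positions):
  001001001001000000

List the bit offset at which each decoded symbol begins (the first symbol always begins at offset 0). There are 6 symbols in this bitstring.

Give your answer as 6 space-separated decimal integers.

Answer: 0 3 6 9 12 15

Derivation:
Bit 0: prefix='0' (no match yet)
Bit 1: prefix='00' (no match yet)
Bit 2: prefix='001' -> emit 'b', reset
Bit 3: prefix='0' (no match yet)
Bit 4: prefix='00' (no match yet)
Bit 5: prefix='001' -> emit 'b', reset
Bit 6: prefix='0' (no match yet)
Bit 7: prefix='00' (no match yet)
Bit 8: prefix='001' -> emit 'b', reset
Bit 9: prefix='0' (no match yet)
Bit 10: prefix='00' (no match yet)
Bit 11: prefix='001' -> emit 'b', reset
Bit 12: prefix='0' (no match yet)
Bit 13: prefix='00' (no match yet)
Bit 14: prefix='000' -> emit 'o', reset
Bit 15: prefix='0' (no match yet)
Bit 16: prefix='00' (no match yet)
Bit 17: prefix='000' -> emit 'o', reset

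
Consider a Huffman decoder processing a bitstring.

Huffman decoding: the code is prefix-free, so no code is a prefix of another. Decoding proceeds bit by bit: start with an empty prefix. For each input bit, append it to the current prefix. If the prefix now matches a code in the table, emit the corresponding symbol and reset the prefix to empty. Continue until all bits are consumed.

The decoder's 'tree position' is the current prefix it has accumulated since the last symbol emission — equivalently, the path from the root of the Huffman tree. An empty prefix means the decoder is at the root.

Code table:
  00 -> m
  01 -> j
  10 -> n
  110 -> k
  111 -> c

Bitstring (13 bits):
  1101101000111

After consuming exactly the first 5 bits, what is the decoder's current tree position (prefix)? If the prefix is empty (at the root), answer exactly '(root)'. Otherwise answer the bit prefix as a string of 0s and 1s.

Answer: 11

Derivation:
Bit 0: prefix='1' (no match yet)
Bit 1: prefix='11' (no match yet)
Bit 2: prefix='110' -> emit 'k', reset
Bit 3: prefix='1' (no match yet)
Bit 4: prefix='11' (no match yet)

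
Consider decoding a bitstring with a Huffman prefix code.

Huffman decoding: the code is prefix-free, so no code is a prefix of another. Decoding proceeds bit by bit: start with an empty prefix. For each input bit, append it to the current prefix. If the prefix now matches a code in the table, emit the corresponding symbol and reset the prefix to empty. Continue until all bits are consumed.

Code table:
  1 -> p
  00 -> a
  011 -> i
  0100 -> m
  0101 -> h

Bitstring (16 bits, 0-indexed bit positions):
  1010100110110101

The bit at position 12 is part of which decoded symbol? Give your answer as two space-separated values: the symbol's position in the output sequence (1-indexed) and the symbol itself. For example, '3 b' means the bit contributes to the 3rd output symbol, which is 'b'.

Bit 0: prefix='1' -> emit 'p', reset
Bit 1: prefix='0' (no match yet)
Bit 2: prefix='01' (no match yet)
Bit 3: prefix='010' (no match yet)
Bit 4: prefix='0101' -> emit 'h', reset
Bit 5: prefix='0' (no match yet)
Bit 6: prefix='00' -> emit 'a', reset
Bit 7: prefix='1' -> emit 'p', reset
Bit 8: prefix='1' -> emit 'p', reset
Bit 9: prefix='0' (no match yet)
Bit 10: prefix='01' (no match yet)
Bit 11: prefix='011' -> emit 'i', reset
Bit 12: prefix='0' (no match yet)
Bit 13: prefix='01' (no match yet)
Bit 14: prefix='010' (no match yet)
Bit 15: prefix='0101' -> emit 'h', reset

Answer: 7 h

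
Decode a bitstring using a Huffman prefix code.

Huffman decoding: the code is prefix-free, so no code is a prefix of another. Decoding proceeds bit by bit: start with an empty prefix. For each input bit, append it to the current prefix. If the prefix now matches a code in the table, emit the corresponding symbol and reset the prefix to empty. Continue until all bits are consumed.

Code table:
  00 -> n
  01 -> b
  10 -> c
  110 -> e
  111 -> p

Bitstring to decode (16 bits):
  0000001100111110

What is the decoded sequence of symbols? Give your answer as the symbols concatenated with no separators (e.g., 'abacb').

Bit 0: prefix='0' (no match yet)
Bit 1: prefix='00' -> emit 'n', reset
Bit 2: prefix='0' (no match yet)
Bit 3: prefix='00' -> emit 'n', reset
Bit 4: prefix='0' (no match yet)
Bit 5: prefix='00' -> emit 'n', reset
Bit 6: prefix='1' (no match yet)
Bit 7: prefix='11' (no match yet)
Bit 8: prefix='110' -> emit 'e', reset
Bit 9: prefix='0' (no match yet)
Bit 10: prefix='01' -> emit 'b', reset
Bit 11: prefix='1' (no match yet)
Bit 12: prefix='11' (no match yet)
Bit 13: prefix='111' -> emit 'p', reset
Bit 14: prefix='1' (no match yet)
Bit 15: prefix='10' -> emit 'c', reset

Answer: nnnebpc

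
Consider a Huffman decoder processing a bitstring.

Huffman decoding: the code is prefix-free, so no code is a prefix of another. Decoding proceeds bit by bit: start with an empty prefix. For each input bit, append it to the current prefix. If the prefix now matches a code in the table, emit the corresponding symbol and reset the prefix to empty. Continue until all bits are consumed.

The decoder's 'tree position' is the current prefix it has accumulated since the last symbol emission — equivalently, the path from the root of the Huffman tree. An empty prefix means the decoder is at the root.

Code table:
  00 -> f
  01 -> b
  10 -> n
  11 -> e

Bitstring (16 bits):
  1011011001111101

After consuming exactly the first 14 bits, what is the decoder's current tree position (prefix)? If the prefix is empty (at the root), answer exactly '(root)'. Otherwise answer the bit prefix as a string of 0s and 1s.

Bit 0: prefix='1' (no match yet)
Bit 1: prefix='10' -> emit 'n', reset
Bit 2: prefix='1' (no match yet)
Bit 3: prefix='11' -> emit 'e', reset
Bit 4: prefix='0' (no match yet)
Bit 5: prefix='01' -> emit 'b', reset
Bit 6: prefix='1' (no match yet)
Bit 7: prefix='10' -> emit 'n', reset
Bit 8: prefix='0' (no match yet)
Bit 9: prefix='01' -> emit 'b', reset
Bit 10: prefix='1' (no match yet)
Bit 11: prefix='11' -> emit 'e', reset
Bit 12: prefix='1' (no match yet)
Bit 13: prefix='11' -> emit 'e', reset

Answer: (root)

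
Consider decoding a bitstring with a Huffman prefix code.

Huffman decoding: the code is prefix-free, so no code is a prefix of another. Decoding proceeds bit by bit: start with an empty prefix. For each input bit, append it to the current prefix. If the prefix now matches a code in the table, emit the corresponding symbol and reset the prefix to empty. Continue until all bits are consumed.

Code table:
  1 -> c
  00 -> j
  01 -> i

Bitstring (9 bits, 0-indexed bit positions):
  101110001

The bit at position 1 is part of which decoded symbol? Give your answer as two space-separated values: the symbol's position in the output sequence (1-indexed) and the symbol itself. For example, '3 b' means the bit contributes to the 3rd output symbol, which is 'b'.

Answer: 2 i

Derivation:
Bit 0: prefix='1' -> emit 'c', reset
Bit 1: prefix='0' (no match yet)
Bit 2: prefix='01' -> emit 'i', reset
Bit 3: prefix='1' -> emit 'c', reset
Bit 4: prefix='1' -> emit 'c', reset
Bit 5: prefix='0' (no match yet)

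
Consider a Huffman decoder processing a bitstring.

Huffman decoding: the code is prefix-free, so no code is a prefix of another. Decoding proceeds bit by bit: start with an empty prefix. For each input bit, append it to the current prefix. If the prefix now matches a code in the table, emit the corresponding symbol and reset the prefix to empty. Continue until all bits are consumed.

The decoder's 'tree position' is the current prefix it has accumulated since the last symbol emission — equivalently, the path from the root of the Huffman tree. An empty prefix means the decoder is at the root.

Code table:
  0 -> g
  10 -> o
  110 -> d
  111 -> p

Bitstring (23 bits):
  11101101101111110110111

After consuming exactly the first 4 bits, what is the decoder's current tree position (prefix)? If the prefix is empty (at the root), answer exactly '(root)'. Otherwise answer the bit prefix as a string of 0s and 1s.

Bit 0: prefix='1' (no match yet)
Bit 1: prefix='11' (no match yet)
Bit 2: prefix='111' -> emit 'p', reset
Bit 3: prefix='0' -> emit 'g', reset

Answer: (root)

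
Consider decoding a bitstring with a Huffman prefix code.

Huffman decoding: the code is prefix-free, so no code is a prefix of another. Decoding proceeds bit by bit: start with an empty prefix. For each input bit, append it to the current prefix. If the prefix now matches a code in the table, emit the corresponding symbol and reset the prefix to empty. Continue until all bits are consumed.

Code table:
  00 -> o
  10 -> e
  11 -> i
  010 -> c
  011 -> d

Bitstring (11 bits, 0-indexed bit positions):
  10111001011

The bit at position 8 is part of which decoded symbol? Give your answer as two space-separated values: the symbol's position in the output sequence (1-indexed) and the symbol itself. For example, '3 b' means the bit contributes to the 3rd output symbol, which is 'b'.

Bit 0: prefix='1' (no match yet)
Bit 1: prefix='10' -> emit 'e', reset
Bit 2: prefix='1' (no match yet)
Bit 3: prefix='11' -> emit 'i', reset
Bit 4: prefix='1' (no match yet)
Bit 5: prefix='10' -> emit 'e', reset
Bit 6: prefix='0' (no match yet)
Bit 7: prefix='01' (no match yet)
Bit 8: prefix='010' -> emit 'c', reset
Bit 9: prefix='1' (no match yet)
Bit 10: prefix='11' -> emit 'i', reset

Answer: 4 c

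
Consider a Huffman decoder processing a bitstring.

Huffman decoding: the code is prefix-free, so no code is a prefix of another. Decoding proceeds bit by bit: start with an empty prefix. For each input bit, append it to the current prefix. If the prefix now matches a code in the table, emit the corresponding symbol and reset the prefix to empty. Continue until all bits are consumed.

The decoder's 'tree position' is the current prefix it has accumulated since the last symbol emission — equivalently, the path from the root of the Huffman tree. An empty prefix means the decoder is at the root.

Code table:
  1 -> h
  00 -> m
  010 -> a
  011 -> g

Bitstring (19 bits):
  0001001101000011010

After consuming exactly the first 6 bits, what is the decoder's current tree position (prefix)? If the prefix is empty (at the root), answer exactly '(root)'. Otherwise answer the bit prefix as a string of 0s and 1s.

Answer: 0

Derivation:
Bit 0: prefix='0' (no match yet)
Bit 1: prefix='00' -> emit 'm', reset
Bit 2: prefix='0' (no match yet)
Bit 3: prefix='01' (no match yet)
Bit 4: prefix='010' -> emit 'a', reset
Bit 5: prefix='0' (no match yet)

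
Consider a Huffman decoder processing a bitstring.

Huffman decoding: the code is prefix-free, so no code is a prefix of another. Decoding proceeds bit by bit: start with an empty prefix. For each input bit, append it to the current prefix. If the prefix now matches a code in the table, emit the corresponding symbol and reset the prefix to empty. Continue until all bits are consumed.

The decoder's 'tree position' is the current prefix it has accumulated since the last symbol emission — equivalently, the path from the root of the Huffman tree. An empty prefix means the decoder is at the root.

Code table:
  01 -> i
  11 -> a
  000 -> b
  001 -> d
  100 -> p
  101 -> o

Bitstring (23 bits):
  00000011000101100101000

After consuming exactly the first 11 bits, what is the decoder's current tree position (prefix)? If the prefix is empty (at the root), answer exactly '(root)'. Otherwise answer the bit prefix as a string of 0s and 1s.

Bit 0: prefix='0' (no match yet)
Bit 1: prefix='00' (no match yet)
Bit 2: prefix='000' -> emit 'b', reset
Bit 3: prefix='0' (no match yet)
Bit 4: prefix='00' (no match yet)
Bit 5: prefix='000' -> emit 'b', reset
Bit 6: prefix='1' (no match yet)
Bit 7: prefix='11' -> emit 'a', reset
Bit 8: prefix='0' (no match yet)
Bit 9: prefix='00' (no match yet)
Bit 10: prefix='000' -> emit 'b', reset

Answer: (root)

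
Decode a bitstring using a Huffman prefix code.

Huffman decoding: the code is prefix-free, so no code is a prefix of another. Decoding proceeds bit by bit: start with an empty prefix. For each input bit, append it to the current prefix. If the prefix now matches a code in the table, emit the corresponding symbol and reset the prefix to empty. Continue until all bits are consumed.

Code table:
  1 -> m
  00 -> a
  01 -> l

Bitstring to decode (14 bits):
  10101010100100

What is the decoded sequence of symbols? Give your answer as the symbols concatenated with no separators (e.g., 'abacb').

Answer: mllllama

Derivation:
Bit 0: prefix='1' -> emit 'm', reset
Bit 1: prefix='0' (no match yet)
Bit 2: prefix='01' -> emit 'l', reset
Bit 3: prefix='0' (no match yet)
Bit 4: prefix='01' -> emit 'l', reset
Bit 5: prefix='0' (no match yet)
Bit 6: prefix='01' -> emit 'l', reset
Bit 7: prefix='0' (no match yet)
Bit 8: prefix='01' -> emit 'l', reset
Bit 9: prefix='0' (no match yet)
Bit 10: prefix='00' -> emit 'a', reset
Bit 11: prefix='1' -> emit 'm', reset
Bit 12: prefix='0' (no match yet)
Bit 13: prefix='00' -> emit 'a', reset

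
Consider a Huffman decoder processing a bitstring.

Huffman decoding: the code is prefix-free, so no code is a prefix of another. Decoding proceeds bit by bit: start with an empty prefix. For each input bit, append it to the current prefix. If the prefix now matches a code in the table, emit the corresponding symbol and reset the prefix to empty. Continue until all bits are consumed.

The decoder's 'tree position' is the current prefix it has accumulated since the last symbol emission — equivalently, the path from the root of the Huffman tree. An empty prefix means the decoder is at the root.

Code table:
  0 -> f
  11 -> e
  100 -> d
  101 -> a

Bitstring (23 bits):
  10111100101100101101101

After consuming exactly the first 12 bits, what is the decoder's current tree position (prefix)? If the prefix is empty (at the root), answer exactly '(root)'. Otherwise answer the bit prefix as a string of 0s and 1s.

Bit 0: prefix='1' (no match yet)
Bit 1: prefix='10' (no match yet)
Bit 2: prefix='101' -> emit 'a', reset
Bit 3: prefix='1' (no match yet)
Bit 4: prefix='11' -> emit 'e', reset
Bit 5: prefix='1' (no match yet)
Bit 6: prefix='10' (no match yet)
Bit 7: prefix='100' -> emit 'd', reset
Bit 8: prefix='1' (no match yet)
Bit 9: prefix='10' (no match yet)
Bit 10: prefix='101' -> emit 'a', reset
Bit 11: prefix='1' (no match yet)

Answer: 1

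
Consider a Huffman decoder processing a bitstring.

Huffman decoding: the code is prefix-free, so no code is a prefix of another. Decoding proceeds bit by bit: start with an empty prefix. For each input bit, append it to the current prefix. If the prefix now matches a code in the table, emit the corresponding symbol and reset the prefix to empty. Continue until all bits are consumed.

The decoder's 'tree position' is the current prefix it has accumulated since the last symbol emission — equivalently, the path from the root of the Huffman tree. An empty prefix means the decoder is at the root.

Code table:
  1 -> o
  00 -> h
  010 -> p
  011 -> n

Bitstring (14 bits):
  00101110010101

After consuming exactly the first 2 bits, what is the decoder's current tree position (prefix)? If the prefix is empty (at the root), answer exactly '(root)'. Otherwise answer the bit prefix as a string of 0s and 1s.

Answer: (root)

Derivation:
Bit 0: prefix='0' (no match yet)
Bit 1: prefix='00' -> emit 'h', reset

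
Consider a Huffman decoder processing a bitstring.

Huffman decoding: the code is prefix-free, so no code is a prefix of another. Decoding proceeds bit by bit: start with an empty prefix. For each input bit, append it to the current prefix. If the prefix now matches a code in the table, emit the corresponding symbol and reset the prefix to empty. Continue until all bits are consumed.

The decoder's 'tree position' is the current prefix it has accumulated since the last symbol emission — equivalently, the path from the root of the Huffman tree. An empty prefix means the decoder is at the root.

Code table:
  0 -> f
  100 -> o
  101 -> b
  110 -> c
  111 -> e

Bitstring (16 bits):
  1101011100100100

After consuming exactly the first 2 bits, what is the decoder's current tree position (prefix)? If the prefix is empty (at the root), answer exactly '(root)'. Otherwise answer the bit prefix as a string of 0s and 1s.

Answer: 11

Derivation:
Bit 0: prefix='1' (no match yet)
Bit 1: prefix='11' (no match yet)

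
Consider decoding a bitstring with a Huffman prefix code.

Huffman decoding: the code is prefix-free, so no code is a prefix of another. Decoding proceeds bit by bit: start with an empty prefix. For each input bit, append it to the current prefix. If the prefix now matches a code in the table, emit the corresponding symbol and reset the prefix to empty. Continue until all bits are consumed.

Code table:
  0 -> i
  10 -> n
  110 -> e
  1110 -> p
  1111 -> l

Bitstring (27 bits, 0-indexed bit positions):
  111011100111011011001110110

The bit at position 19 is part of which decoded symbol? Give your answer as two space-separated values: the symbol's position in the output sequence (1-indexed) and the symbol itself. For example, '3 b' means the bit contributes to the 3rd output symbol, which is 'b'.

Answer: 7 i

Derivation:
Bit 0: prefix='1' (no match yet)
Bit 1: prefix='11' (no match yet)
Bit 2: prefix='111' (no match yet)
Bit 3: prefix='1110' -> emit 'p', reset
Bit 4: prefix='1' (no match yet)
Bit 5: prefix='11' (no match yet)
Bit 6: prefix='111' (no match yet)
Bit 7: prefix='1110' -> emit 'p', reset
Bit 8: prefix='0' -> emit 'i', reset
Bit 9: prefix='1' (no match yet)
Bit 10: prefix='11' (no match yet)
Bit 11: prefix='111' (no match yet)
Bit 12: prefix='1110' -> emit 'p', reset
Bit 13: prefix='1' (no match yet)
Bit 14: prefix='11' (no match yet)
Bit 15: prefix='110' -> emit 'e', reset
Bit 16: prefix='1' (no match yet)
Bit 17: prefix='11' (no match yet)
Bit 18: prefix='110' -> emit 'e', reset
Bit 19: prefix='0' -> emit 'i', reset
Bit 20: prefix='1' (no match yet)
Bit 21: prefix='11' (no match yet)
Bit 22: prefix='111' (no match yet)
Bit 23: prefix='1110' -> emit 'p', reset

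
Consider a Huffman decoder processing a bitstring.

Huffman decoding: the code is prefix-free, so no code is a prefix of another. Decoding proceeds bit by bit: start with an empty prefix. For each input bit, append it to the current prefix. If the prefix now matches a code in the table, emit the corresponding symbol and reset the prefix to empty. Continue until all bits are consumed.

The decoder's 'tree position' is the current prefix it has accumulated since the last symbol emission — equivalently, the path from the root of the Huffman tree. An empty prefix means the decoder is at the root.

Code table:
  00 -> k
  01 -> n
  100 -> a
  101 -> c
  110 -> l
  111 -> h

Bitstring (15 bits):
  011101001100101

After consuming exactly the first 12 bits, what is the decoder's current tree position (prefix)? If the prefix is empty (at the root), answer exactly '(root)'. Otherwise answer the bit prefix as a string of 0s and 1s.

Bit 0: prefix='0' (no match yet)
Bit 1: prefix='01' -> emit 'n', reset
Bit 2: prefix='1' (no match yet)
Bit 3: prefix='11' (no match yet)
Bit 4: prefix='110' -> emit 'l', reset
Bit 5: prefix='1' (no match yet)
Bit 6: prefix='10' (no match yet)
Bit 7: prefix='100' -> emit 'a', reset
Bit 8: prefix='1' (no match yet)
Bit 9: prefix='11' (no match yet)
Bit 10: prefix='110' -> emit 'l', reset
Bit 11: prefix='0' (no match yet)

Answer: 0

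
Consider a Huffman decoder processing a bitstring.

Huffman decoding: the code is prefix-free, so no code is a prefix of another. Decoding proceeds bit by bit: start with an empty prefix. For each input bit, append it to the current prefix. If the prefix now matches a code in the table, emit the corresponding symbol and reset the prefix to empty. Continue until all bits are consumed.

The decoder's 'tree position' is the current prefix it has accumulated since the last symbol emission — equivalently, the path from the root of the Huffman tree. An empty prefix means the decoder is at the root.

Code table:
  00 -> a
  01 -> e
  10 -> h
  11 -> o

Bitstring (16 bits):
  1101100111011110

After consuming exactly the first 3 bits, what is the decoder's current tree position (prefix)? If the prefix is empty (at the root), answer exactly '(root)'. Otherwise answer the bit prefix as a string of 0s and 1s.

Answer: 0

Derivation:
Bit 0: prefix='1' (no match yet)
Bit 1: prefix='11' -> emit 'o', reset
Bit 2: prefix='0' (no match yet)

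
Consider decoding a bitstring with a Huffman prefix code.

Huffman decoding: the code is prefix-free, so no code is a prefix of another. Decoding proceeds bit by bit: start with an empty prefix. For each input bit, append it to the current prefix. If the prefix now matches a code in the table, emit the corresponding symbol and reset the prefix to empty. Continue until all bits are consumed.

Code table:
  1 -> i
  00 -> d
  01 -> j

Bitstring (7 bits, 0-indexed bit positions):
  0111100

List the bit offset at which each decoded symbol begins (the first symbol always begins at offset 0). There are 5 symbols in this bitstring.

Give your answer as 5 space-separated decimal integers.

Bit 0: prefix='0' (no match yet)
Bit 1: prefix='01' -> emit 'j', reset
Bit 2: prefix='1' -> emit 'i', reset
Bit 3: prefix='1' -> emit 'i', reset
Bit 4: prefix='1' -> emit 'i', reset
Bit 5: prefix='0' (no match yet)
Bit 6: prefix='00' -> emit 'd', reset

Answer: 0 2 3 4 5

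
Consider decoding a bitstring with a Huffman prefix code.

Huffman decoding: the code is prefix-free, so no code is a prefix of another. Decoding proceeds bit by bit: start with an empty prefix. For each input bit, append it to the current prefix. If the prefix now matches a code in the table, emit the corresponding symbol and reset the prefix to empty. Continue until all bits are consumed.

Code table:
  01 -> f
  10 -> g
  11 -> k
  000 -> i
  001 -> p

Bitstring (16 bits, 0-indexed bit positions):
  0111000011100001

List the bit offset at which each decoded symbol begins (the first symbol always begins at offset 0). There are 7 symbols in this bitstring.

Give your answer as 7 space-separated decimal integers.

Bit 0: prefix='0' (no match yet)
Bit 1: prefix='01' -> emit 'f', reset
Bit 2: prefix='1' (no match yet)
Bit 3: prefix='11' -> emit 'k', reset
Bit 4: prefix='0' (no match yet)
Bit 5: prefix='00' (no match yet)
Bit 6: prefix='000' -> emit 'i', reset
Bit 7: prefix='0' (no match yet)
Bit 8: prefix='01' -> emit 'f', reset
Bit 9: prefix='1' (no match yet)
Bit 10: prefix='11' -> emit 'k', reset
Bit 11: prefix='0' (no match yet)
Bit 12: prefix='00' (no match yet)
Bit 13: prefix='000' -> emit 'i', reset
Bit 14: prefix='0' (no match yet)
Bit 15: prefix='01' -> emit 'f', reset

Answer: 0 2 4 7 9 11 14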